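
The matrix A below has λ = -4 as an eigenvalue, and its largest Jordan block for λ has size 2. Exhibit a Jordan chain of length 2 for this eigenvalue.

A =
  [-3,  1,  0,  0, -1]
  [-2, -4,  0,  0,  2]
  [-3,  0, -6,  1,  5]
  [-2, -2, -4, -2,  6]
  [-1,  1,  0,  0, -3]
A Jordan chain for λ = -4 of length 2:
v_1 = (1, 0, 0, -2, 1)ᵀ
v_2 = (0, 1, 0, 0, 0)ᵀ

Let N = A − (-4)·I. We want v_2 with N^2 v_2 = 0 but N^1 v_2 ≠ 0; then v_{j-1} := N · v_j for j = 2, …, 2.

Pick v_2 = (0, 1, 0, 0, 0)ᵀ.
Then v_1 = N · v_2 = (1, 0, 0, -2, 1)ᵀ.

Sanity check: (A − (-4)·I) v_1 = (0, 0, 0, 0, 0)ᵀ = 0. ✓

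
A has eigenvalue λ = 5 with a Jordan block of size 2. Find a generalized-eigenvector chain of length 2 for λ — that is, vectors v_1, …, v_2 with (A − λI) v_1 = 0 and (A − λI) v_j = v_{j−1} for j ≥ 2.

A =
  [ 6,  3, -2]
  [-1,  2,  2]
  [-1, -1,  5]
A Jordan chain for λ = 5 of length 2:
v_1 = (1, -1, -1)ᵀ
v_2 = (1, 0, 0)ᵀ

Let N = A − (5)·I. We want v_2 with N^2 v_2 = 0 but N^1 v_2 ≠ 0; then v_{j-1} := N · v_j for j = 2, …, 2.

Pick v_2 = (1, 0, 0)ᵀ.
Then v_1 = N · v_2 = (1, -1, -1)ᵀ.

Sanity check: (A − (5)·I) v_1 = (0, 0, 0)ᵀ = 0. ✓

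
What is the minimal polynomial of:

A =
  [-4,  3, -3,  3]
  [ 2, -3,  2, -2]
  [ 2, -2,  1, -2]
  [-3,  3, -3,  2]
x^2 + 2*x + 1

The characteristic polynomial is χ_A(x) = (x + 1)^4, so the eigenvalues are known. The minimal polynomial is
  m_A(x) = Π_λ (x − λ)^{k_λ}
where k_λ is the size of the *largest* Jordan block for λ (equivalently, the smallest k with (A − λI)^k v = 0 for every generalised eigenvector v of λ).

  λ = -1: largest Jordan block has size 2, contributing (x + 1)^2

So m_A(x) = (x + 1)^2 = x^2 + 2*x + 1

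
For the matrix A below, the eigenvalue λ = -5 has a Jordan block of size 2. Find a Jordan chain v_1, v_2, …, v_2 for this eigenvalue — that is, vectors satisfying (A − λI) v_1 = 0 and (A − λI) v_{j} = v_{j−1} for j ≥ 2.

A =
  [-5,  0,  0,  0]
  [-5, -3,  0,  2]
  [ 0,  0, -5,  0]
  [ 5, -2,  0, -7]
A Jordan chain for λ = -5 of length 2:
v_1 = (0, -5, 0, 5)ᵀ
v_2 = (1, 0, 0, 0)ᵀ

Let N = A − (-5)·I. We want v_2 with N^2 v_2 = 0 but N^1 v_2 ≠ 0; then v_{j-1} := N · v_j for j = 2, …, 2.

Pick v_2 = (1, 0, 0, 0)ᵀ.
Then v_1 = N · v_2 = (0, -5, 0, 5)ᵀ.

Sanity check: (A − (-5)·I) v_1 = (0, 0, 0, 0)ᵀ = 0. ✓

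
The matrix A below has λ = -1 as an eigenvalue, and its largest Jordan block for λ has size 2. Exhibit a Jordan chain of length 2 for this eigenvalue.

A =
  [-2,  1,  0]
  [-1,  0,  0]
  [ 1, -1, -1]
A Jordan chain for λ = -1 of length 2:
v_1 = (-1, -1, 1)ᵀ
v_2 = (1, 0, 0)ᵀ

Let N = A − (-1)·I. We want v_2 with N^2 v_2 = 0 but N^1 v_2 ≠ 0; then v_{j-1} := N · v_j for j = 2, …, 2.

Pick v_2 = (1, 0, 0)ᵀ.
Then v_1 = N · v_2 = (-1, -1, 1)ᵀ.

Sanity check: (A − (-1)·I) v_1 = (0, 0, 0)ᵀ = 0. ✓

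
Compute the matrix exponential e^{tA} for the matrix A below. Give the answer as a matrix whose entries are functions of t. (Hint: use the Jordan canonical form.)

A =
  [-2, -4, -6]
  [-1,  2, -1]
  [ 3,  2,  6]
e^{tA} =
  [t^2*exp(2*t) - 4*t*exp(2*t) + exp(2*t), 2*t^2*exp(2*t) - 4*t*exp(2*t), 2*t^2*exp(2*t) - 6*t*exp(2*t)]
  [t^2*exp(2*t)/2 - t*exp(2*t), t^2*exp(2*t) + exp(2*t), t^2*exp(2*t) - t*exp(2*t)]
  [-t^2*exp(2*t) + 3*t*exp(2*t), -2*t^2*exp(2*t) + 2*t*exp(2*t), -2*t^2*exp(2*t) + 4*t*exp(2*t) + exp(2*t)]

Strategy: write A = P · J · P⁻¹ where J is a Jordan canonical form, so e^{tA} = P · e^{tJ} · P⁻¹, and e^{tJ} can be computed block-by-block.

A has Jordan form
J =
  [2, 1, 0]
  [0, 2, 1]
  [0, 0, 2]
(up to reordering of blocks).

Per-block formulas:
  For a 3×3 Jordan block J_3(2): exp(t · J_3(2)) = e^(2t)·(I + t·N + (t^2/2)·N^2), where N is the 3×3 nilpotent shift.

After assembling e^{tJ} and conjugating by P, we get:

e^{tA} =
  [t^2*exp(2*t) - 4*t*exp(2*t) + exp(2*t), 2*t^2*exp(2*t) - 4*t*exp(2*t), 2*t^2*exp(2*t) - 6*t*exp(2*t)]
  [t^2*exp(2*t)/2 - t*exp(2*t), t^2*exp(2*t) + exp(2*t), t^2*exp(2*t) - t*exp(2*t)]
  [-t^2*exp(2*t) + 3*t*exp(2*t), -2*t^2*exp(2*t) + 2*t*exp(2*t), -2*t^2*exp(2*t) + 4*t*exp(2*t) + exp(2*t)]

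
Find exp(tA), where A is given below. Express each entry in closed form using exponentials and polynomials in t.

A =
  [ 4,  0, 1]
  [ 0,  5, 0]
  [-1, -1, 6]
e^{tA} =
  [-t*exp(5*t) + exp(5*t), -t^2*exp(5*t)/2, t*exp(5*t)]
  [0, exp(5*t), 0]
  [-t*exp(5*t), -t^2*exp(5*t)/2 - t*exp(5*t), t*exp(5*t) + exp(5*t)]

Strategy: write A = P · J · P⁻¹ where J is a Jordan canonical form, so e^{tA} = P · e^{tJ} · P⁻¹, and e^{tJ} can be computed block-by-block.

A has Jordan form
J =
  [5, 1, 0]
  [0, 5, 1]
  [0, 0, 5]
(up to reordering of blocks).

Per-block formulas:
  For a 3×3 Jordan block J_3(5): exp(t · J_3(5)) = e^(5t)·(I + t·N + (t^2/2)·N^2), where N is the 3×3 nilpotent shift.

After assembling e^{tJ} and conjugating by P, we get:

e^{tA} =
  [-t*exp(5*t) + exp(5*t), -t^2*exp(5*t)/2, t*exp(5*t)]
  [0, exp(5*t), 0]
  [-t*exp(5*t), -t^2*exp(5*t)/2 - t*exp(5*t), t*exp(5*t) + exp(5*t)]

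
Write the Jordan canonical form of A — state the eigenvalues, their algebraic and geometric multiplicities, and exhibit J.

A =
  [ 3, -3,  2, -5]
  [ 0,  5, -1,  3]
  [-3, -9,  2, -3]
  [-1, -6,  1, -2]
J_2(2) ⊕ J_2(2)

The characteristic polynomial is
  det(x·I − A) = x^4 - 8*x^3 + 24*x^2 - 32*x + 16 = (x - 2)^4

Eigenvalues and multiplicities (the geometric multiplicity of λ is n − rank(A − λI), which equals the number of Jordan blocks for λ):
  λ = 2: algebraic multiplicity = 4, geometric multiplicity = 2

Determining the block sizes for each eigenvalue:
  λ = 2: with am = 4 and gm = 2, the partition is not yet determined (e.g. several partitions of 4 into 2 parts exist). Let N = A − (2)·I. Computing rank(N^1) = 2, rank(N^2) = 0; the number of blocks of size ≥ j is rank(N^{j−1}) − rank(N^j), giving [2, 2]. So we have 2 block(s) of size 2 → block sizes [2, 2]

Assembling the blocks gives a Jordan form
J =
  [2, 1, 0, 0]
  [0, 2, 0, 0]
  [0, 0, 2, 1]
  [0, 0, 0, 2]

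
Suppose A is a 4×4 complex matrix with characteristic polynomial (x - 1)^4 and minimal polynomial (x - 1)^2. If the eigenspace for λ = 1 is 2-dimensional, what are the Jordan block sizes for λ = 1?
Block sizes for λ = 1: [2, 2]

Step 1 — from the characteristic polynomial, algebraic multiplicity of λ = 1 is 4. From dim ker(A − (1)·I) = 2, there are exactly 2 Jordan blocks for λ = 1.
Step 2 — from the minimal polynomial, the factor (x − 1)^2 tells us the largest block for λ = 1 has size 2.
Step 3 — with total size 4, 2 blocks, and largest block 2, the block sizes (in nonincreasing order) are [2, 2].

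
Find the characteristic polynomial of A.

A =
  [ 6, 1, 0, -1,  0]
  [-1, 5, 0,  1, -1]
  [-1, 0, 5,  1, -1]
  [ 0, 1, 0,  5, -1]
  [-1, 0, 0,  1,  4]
x^5 - 25*x^4 + 250*x^3 - 1250*x^2 + 3125*x - 3125

Expanding det(x·I − A) (e.g. by cofactor expansion or by noting that A is similar to its Jordan form J, which has the same characteristic polynomial as A) gives
  χ_A(x) = x^5 - 25*x^4 + 250*x^3 - 1250*x^2 + 3125*x - 3125
which factors as (x - 5)^5. The eigenvalues (with algebraic multiplicities) are λ = 5 with multiplicity 5.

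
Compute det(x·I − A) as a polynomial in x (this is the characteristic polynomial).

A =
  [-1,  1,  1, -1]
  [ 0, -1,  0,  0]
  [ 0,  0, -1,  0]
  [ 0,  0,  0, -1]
x^4 + 4*x^3 + 6*x^2 + 4*x + 1

Expanding det(x·I − A) (e.g. by cofactor expansion or by noting that A is similar to its Jordan form J, which has the same characteristic polynomial as A) gives
  χ_A(x) = x^4 + 4*x^3 + 6*x^2 + 4*x + 1
which factors as (x + 1)^4. The eigenvalues (with algebraic multiplicities) are λ = -1 with multiplicity 4.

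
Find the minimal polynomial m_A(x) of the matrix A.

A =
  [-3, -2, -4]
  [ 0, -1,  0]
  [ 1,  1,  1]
x^2 + 2*x + 1

The characteristic polynomial is χ_A(x) = (x + 1)^3, so the eigenvalues are known. The minimal polynomial is
  m_A(x) = Π_λ (x − λ)^{k_λ}
where k_λ is the size of the *largest* Jordan block for λ (equivalently, the smallest k with (A − λI)^k v = 0 for every generalised eigenvector v of λ).

  λ = -1: largest Jordan block has size 2, contributing (x + 1)^2

So m_A(x) = (x + 1)^2 = x^2 + 2*x + 1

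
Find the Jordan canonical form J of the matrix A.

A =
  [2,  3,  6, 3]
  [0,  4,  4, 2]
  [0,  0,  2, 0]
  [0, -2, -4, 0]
J_2(2) ⊕ J_1(2) ⊕ J_1(2)

The characteristic polynomial is
  det(x·I − A) = x^4 - 8*x^3 + 24*x^2 - 32*x + 16 = (x - 2)^4

Eigenvalues and multiplicities (the geometric multiplicity of λ is n − rank(A − λI), which equals the number of Jordan blocks for λ):
  λ = 2: algebraic multiplicity = 4, geometric multiplicity = 3

Determining the block sizes for each eigenvalue:
  λ = 2: 3 blocks summing to 4 forces exactly one block of size 2 and the rest size 1 → block sizes [2, 1, 1]

Assembling the blocks gives a Jordan form
J =
  [2, 1, 0, 0]
  [0, 2, 0, 0]
  [0, 0, 2, 0]
  [0, 0, 0, 2]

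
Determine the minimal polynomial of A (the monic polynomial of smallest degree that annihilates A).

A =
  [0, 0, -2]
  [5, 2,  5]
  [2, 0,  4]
x^2 - 4*x + 4

The characteristic polynomial is χ_A(x) = (x - 2)^3, so the eigenvalues are known. The minimal polynomial is
  m_A(x) = Π_λ (x − λ)^{k_λ}
where k_λ is the size of the *largest* Jordan block for λ (equivalently, the smallest k with (A − λI)^k v = 0 for every generalised eigenvector v of λ).

  λ = 2: largest Jordan block has size 2, contributing (x − 2)^2

So m_A(x) = (x - 2)^2 = x^2 - 4*x + 4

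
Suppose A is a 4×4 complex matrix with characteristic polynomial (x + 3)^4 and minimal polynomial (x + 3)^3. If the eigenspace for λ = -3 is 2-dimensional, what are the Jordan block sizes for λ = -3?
Block sizes for λ = -3: [3, 1]

Step 1 — from the characteristic polynomial, algebraic multiplicity of λ = -3 is 4. From dim ker(A − (-3)·I) = 2, there are exactly 2 Jordan blocks for λ = -3.
Step 2 — from the minimal polynomial, the factor (x + 3)^3 tells us the largest block for λ = -3 has size 3.
Step 3 — with total size 4, 2 blocks, and largest block 3, the block sizes (in nonincreasing order) are [3, 1].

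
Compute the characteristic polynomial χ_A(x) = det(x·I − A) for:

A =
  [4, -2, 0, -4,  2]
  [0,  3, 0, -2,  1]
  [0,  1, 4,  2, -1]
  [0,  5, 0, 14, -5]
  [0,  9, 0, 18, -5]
x^5 - 20*x^4 + 160*x^3 - 640*x^2 + 1280*x - 1024

Expanding det(x·I − A) (e.g. by cofactor expansion or by noting that A is similar to its Jordan form J, which has the same characteristic polynomial as A) gives
  χ_A(x) = x^5 - 20*x^4 + 160*x^3 - 640*x^2 + 1280*x - 1024
which factors as (x - 4)^5. The eigenvalues (with algebraic multiplicities) are λ = 4 with multiplicity 5.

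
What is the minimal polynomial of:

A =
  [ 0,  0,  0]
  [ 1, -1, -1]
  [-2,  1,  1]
x^3

The characteristic polynomial is χ_A(x) = x^3, so the eigenvalues are known. The minimal polynomial is
  m_A(x) = Π_λ (x − λ)^{k_λ}
where k_λ is the size of the *largest* Jordan block for λ (equivalently, the smallest k with (A − λI)^k v = 0 for every generalised eigenvector v of λ).

  λ = 0: largest Jordan block has size 3, contributing (x − 0)^3

So m_A(x) = x^3 = x^3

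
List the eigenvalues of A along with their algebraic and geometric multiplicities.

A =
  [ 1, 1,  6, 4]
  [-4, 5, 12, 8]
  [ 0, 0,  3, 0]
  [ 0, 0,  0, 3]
λ = 3: alg = 4, geom = 3

Step 1 — factor the characteristic polynomial to read off the algebraic multiplicities:
  χ_A(x) = (x - 3)^4

Step 2 — compute geometric multiplicities via the rank-nullity identity g(λ) = n − rank(A − λI):
  rank(A − (3)·I) = 1, so dim ker(A − (3)·I) = n − 1 = 3

Summary:
  λ = 3: algebraic multiplicity = 4, geometric multiplicity = 3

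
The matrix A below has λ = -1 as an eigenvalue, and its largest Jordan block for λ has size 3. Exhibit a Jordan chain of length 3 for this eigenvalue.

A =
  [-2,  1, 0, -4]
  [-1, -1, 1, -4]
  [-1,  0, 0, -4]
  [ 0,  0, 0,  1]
A Jordan chain for λ = -1 of length 3:
v_1 = (-1, -1, -1, 0)ᵀ
v_2 = (1, 0, 0, 0)ᵀ
v_3 = (0, 1, 0, 0)ᵀ

Let N = A − (-1)·I. We want v_3 with N^3 v_3 = 0 but N^2 v_3 ≠ 0; then v_{j-1} := N · v_j for j = 3, …, 2.

Pick v_3 = (0, 1, 0, 0)ᵀ.
Then v_2 = N · v_3 = (1, 0, 0, 0)ᵀ.
Then v_1 = N · v_2 = (-1, -1, -1, 0)ᵀ.

Sanity check: (A − (-1)·I) v_1 = (0, 0, 0, 0)ᵀ = 0. ✓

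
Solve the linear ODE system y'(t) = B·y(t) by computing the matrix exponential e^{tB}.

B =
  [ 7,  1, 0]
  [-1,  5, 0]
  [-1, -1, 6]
e^{tB} =
  [t*exp(6*t) + exp(6*t), t*exp(6*t), 0]
  [-t*exp(6*t), -t*exp(6*t) + exp(6*t), 0]
  [-t*exp(6*t), -t*exp(6*t), exp(6*t)]

Strategy: write B = P · J · P⁻¹ where J is a Jordan canonical form, so e^{tB} = P · e^{tJ} · P⁻¹, and e^{tJ} can be computed block-by-block.

B has Jordan form
J =
  [6, 1, 0]
  [0, 6, 0]
  [0, 0, 6]
(up to reordering of blocks).

Per-block formulas:
  For a 1×1 block at λ = 6: exp(t · [6]) = [e^(6t)].
  For a 2×2 Jordan block J_2(6): exp(t · J_2(6)) = e^(6t)·(I + t·N), where N is the 2×2 nilpotent shift.

After assembling e^{tJ} and conjugating by P, we get:

e^{tB} =
  [t*exp(6*t) + exp(6*t), t*exp(6*t), 0]
  [-t*exp(6*t), -t*exp(6*t) + exp(6*t), 0]
  [-t*exp(6*t), -t*exp(6*t), exp(6*t)]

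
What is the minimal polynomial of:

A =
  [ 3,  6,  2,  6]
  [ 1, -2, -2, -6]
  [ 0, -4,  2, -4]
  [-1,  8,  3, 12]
x^3 - 11*x^2 + 40*x - 48

The characteristic polynomial is χ_A(x) = (x - 4)^3*(x - 3), so the eigenvalues are known. The minimal polynomial is
  m_A(x) = Π_λ (x − λ)^{k_λ}
where k_λ is the size of the *largest* Jordan block for λ (equivalently, the smallest k with (A − λI)^k v = 0 for every generalised eigenvector v of λ).

  λ = 3: largest Jordan block has size 1, contributing (x − 3)
  λ = 4: largest Jordan block has size 2, contributing (x − 4)^2

So m_A(x) = (x - 4)^2*(x - 3) = x^3 - 11*x^2 + 40*x - 48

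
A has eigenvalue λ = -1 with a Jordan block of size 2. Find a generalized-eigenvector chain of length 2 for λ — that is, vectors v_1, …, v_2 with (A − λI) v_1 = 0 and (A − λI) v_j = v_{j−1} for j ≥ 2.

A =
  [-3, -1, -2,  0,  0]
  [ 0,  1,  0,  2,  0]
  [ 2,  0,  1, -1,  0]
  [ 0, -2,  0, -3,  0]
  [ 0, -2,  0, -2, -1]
A Jordan chain for λ = -1 of length 2:
v_1 = (-2, 0, 2, 0, 0)ᵀ
v_2 = (1, 0, 0, 0, 0)ᵀ

Let N = A − (-1)·I. We want v_2 with N^2 v_2 = 0 but N^1 v_2 ≠ 0; then v_{j-1} := N · v_j for j = 2, …, 2.

Pick v_2 = (1, 0, 0, 0, 0)ᵀ.
Then v_1 = N · v_2 = (-2, 0, 2, 0, 0)ᵀ.

Sanity check: (A − (-1)·I) v_1 = (0, 0, 0, 0, 0)ᵀ = 0. ✓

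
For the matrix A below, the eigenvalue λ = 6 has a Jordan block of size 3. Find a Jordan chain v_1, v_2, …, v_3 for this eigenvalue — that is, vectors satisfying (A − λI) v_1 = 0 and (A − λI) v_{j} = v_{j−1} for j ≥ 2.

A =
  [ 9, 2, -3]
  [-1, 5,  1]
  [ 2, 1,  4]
A Jordan chain for λ = 6 of length 3:
v_1 = (1, 0, 1)ᵀ
v_2 = (3, -1, 2)ᵀ
v_3 = (1, 0, 0)ᵀ

Let N = A − (6)·I. We want v_3 with N^3 v_3 = 0 but N^2 v_3 ≠ 0; then v_{j-1} := N · v_j for j = 3, …, 2.

Pick v_3 = (1, 0, 0)ᵀ.
Then v_2 = N · v_3 = (3, -1, 2)ᵀ.
Then v_1 = N · v_2 = (1, 0, 1)ᵀ.

Sanity check: (A − (6)·I) v_1 = (0, 0, 0)ᵀ = 0. ✓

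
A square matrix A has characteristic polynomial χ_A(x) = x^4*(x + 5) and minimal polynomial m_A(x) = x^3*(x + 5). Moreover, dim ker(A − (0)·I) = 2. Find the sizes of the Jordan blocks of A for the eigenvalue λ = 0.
Block sizes for λ = 0: [3, 1]

Step 1 — from the characteristic polynomial, algebraic multiplicity of λ = 0 is 4. From dim ker(A − (0)·I) = 2, there are exactly 2 Jordan blocks for λ = 0.
Step 2 — from the minimal polynomial, the factor (x − 0)^3 tells us the largest block for λ = 0 has size 3.
Step 3 — with total size 4, 2 blocks, and largest block 3, the block sizes (in nonincreasing order) are [3, 1].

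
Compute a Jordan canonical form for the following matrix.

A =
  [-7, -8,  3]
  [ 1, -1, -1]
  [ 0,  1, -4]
J_3(-4)

The characteristic polynomial is
  det(x·I − A) = x^3 + 12*x^2 + 48*x + 64 = (x + 4)^3

Eigenvalues and multiplicities (the geometric multiplicity of λ is n − rank(A − λI), which equals the number of Jordan blocks for λ):
  λ = -4: algebraic multiplicity = 3, geometric multiplicity = 1

Determining the block sizes for each eigenvalue:
  λ = -4: one block (gm = 1), so the single block has size am = 3 → block sizes [3]

Assembling the blocks gives a Jordan form
J =
  [-4,  1,  0]
  [ 0, -4,  1]
  [ 0,  0, -4]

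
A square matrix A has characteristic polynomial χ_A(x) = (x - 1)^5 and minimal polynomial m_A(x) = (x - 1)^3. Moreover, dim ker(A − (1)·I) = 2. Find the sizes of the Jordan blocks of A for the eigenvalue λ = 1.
Block sizes for λ = 1: [3, 2]

Step 1 — from the characteristic polynomial, algebraic multiplicity of λ = 1 is 5. From dim ker(A − (1)·I) = 2, there are exactly 2 Jordan blocks for λ = 1.
Step 2 — from the minimal polynomial, the factor (x − 1)^3 tells us the largest block for λ = 1 has size 3.
Step 3 — with total size 5, 2 blocks, and largest block 3, the block sizes (in nonincreasing order) are [3, 2].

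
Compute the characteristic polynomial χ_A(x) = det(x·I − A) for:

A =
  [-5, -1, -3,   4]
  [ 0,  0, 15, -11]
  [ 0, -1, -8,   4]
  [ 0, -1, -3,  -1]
x^4 + 14*x^3 + 69*x^2 + 140*x + 100

Expanding det(x·I − A) (e.g. by cofactor expansion or by noting that A is similar to its Jordan form J, which has the same characteristic polynomial as A) gives
  χ_A(x) = x^4 + 14*x^3 + 69*x^2 + 140*x + 100
which factors as (x + 2)^2*(x + 5)^2. The eigenvalues (with algebraic multiplicities) are λ = -5 with multiplicity 2, λ = -2 with multiplicity 2.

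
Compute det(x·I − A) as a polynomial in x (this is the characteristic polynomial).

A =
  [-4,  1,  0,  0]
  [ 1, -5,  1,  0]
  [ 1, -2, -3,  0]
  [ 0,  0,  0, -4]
x^4 + 16*x^3 + 96*x^2 + 256*x + 256

Expanding det(x·I − A) (e.g. by cofactor expansion or by noting that A is similar to its Jordan form J, which has the same characteristic polynomial as A) gives
  χ_A(x) = x^4 + 16*x^3 + 96*x^2 + 256*x + 256
which factors as (x + 4)^4. The eigenvalues (with algebraic multiplicities) are λ = -4 with multiplicity 4.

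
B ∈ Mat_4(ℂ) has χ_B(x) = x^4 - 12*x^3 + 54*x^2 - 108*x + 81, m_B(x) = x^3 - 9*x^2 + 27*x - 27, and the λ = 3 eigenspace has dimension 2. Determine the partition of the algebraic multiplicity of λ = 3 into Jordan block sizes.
Block sizes for λ = 3: [3, 1]

Step 1 — from the characteristic polynomial, algebraic multiplicity of λ = 3 is 4. From dim ker(B − (3)·I) = 2, there are exactly 2 Jordan blocks for λ = 3.
Step 2 — from the minimal polynomial, the factor (x − 3)^3 tells us the largest block for λ = 3 has size 3.
Step 3 — with total size 4, 2 blocks, and largest block 3, the block sizes (in nonincreasing order) are [3, 1].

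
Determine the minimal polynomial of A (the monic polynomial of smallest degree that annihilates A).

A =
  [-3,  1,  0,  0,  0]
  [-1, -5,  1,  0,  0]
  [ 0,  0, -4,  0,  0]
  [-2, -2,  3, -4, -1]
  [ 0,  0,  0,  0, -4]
x^3 + 12*x^2 + 48*x + 64

The characteristic polynomial is χ_A(x) = (x + 4)^5, so the eigenvalues are known. The minimal polynomial is
  m_A(x) = Π_λ (x − λ)^{k_λ}
where k_λ is the size of the *largest* Jordan block for λ (equivalently, the smallest k with (A − λI)^k v = 0 for every generalised eigenvector v of λ).

  λ = -4: largest Jordan block has size 3, contributing (x + 4)^3

So m_A(x) = (x + 4)^3 = x^3 + 12*x^2 + 48*x + 64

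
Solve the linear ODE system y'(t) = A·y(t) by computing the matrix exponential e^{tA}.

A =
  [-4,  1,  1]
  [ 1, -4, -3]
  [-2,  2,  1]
e^{tA} =
  [-t*exp(-3*t) + exp(-3*t), t*exp(-3*t), t*exp(-3*t)]
  [-t*exp(-3*t) + exp(-t) - exp(-3*t), t*exp(-3*t) - exp(-t) + 2*exp(-3*t), t*exp(-3*t) - 2*exp(-t) + 2*exp(-3*t)]
  [-exp(-t) + exp(-3*t), exp(-t) - exp(-3*t), 2*exp(-t) - exp(-3*t)]

Strategy: write A = P · J · P⁻¹ where J is a Jordan canonical form, so e^{tA} = P · e^{tJ} · P⁻¹, and e^{tJ} can be computed block-by-block.

A has Jordan form
J =
  [-3,  1,  0]
  [ 0, -3,  0]
  [ 0,  0, -1]
(up to reordering of blocks).

Per-block formulas:
  For a 2×2 Jordan block J_2(-3): exp(t · J_2(-3)) = e^(-3t)·(I + t·N), where N is the 2×2 nilpotent shift.
  For a 1×1 block at λ = -1: exp(t · [-1]) = [e^(-1t)].

After assembling e^{tJ} and conjugating by P, we get:

e^{tA} =
  [-t*exp(-3*t) + exp(-3*t), t*exp(-3*t), t*exp(-3*t)]
  [-t*exp(-3*t) + exp(-t) - exp(-3*t), t*exp(-3*t) - exp(-t) + 2*exp(-3*t), t*exp(-3*t) - 2*exp(-t) + 2*exp(-3*t)]
  [-exp(-t) + exp(-3*t), exp(-t) - exp(-3*t), 2*exp(-t) - exp(-3*t)]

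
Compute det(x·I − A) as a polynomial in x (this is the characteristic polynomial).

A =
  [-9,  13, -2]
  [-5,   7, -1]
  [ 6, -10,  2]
x^3

Expanding det(x·I − A) (e.g. by cofactor expansion or by noting that A is similar to its Jordan form J, which has the same characteristic polynomial as A) gives
  χ_A(x) = x^3
which factors as x^3. The eigenvalues (with algebraic multiplicities) are λ = 0 with multiplicity 3.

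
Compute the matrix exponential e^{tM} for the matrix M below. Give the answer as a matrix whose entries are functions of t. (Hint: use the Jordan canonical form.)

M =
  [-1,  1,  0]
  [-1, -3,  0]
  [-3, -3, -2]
e^{tM} =
  [t*exp(-2*t) + exp(-2*t), t*exp(-2*t), 0]
  [-t*exp(-2*t), -t*exp(-2*t) + exp(-2*t), 0]
  [-3*t*exp(-2*t), -3*t*exp(-2*t), exp(-2*t)]

Strategy: write M = P · J · P⁻¹ where J is a Jordan canonical form, so e^{tM} = P · e^{tJ} · P⁻¹, and e^{tJ} can be computed block-by-block.

M has Jordan form
J =
  [-2,  1,  0]
  [ 0, -2,  0]
  [ 0,  0, -2]
(up to reordering of blocks).

Per-block formulas:
  For a 1×1 block at λ = -2: exp(t · [-2]) = [e^(-2t)].
  For a 2×2 Jordan block J_2(-2): exp(t · J_2(-2)) = e^(-2t)·(I + t·N), where N is the 2×2 nilpotent shift.

After assembling e^{tJ} and conjugating by P, we get:

e^{tM} =
  [t*exp(-2*t) + exp(-2*t), t*exp(-2*t), 0]
  [-t*exp(-2*t), -t*exp(-2*t) + exp(-2*t), 0]
  [-3*t*exp(-2*t), -3*t*exp(-2*t), exp(-2*t)]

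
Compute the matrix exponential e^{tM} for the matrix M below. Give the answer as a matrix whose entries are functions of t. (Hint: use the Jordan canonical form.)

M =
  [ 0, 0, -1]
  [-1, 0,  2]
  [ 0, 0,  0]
e^{tM} =
  [1, 0, -t]
  [-t, 1, t^2/2 + 2*t]
  [0, 0, 1]

Strategy: write M = P · J · P⁻¹ where J is a Jordan canonical form, so e^{tM} = P · e^{tJ} · P⁻¹, and e^{tJ} can be computed block-by-block.

M has Jordan form
J =
  [0, 1, 0]
  [0, 0, 1]
  [0, 0, 0]
(up to reordering of blocks).

Per-block formulas:
  For a 3×3 Jordan block J_3(0): exp(t · J_3(0)) = e^(0t)·(I + t·N + (t^2/2)·N^2), where N is the 3×3 nilpotent shift.

After assembling e^{tJ} and conjugating by P, we get:

e^{tM} =
  [1, 0, -t]
  [-t, 1, t^2/2 + 2*t]
  [0, 0, 1]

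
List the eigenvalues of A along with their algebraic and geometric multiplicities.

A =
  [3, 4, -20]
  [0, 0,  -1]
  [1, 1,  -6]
λ = -1: alg = 3, geom = 1

Step 1 — factor the characteristic polynomial to read off the algebraic multiplicities:
  χ_A(x) = (x + 1)^3

Step 2 — compute geometric multiplicities via the rank-nullity identity g(λ) = n − rank(A − λI):
  rank(A − (-1)·I) = 2, so dim ker(A − (-1)·I) = n − 2 = 1

Summary:
  λ = -1: algebraic multiplicity = 3, geometric multiplicity = 1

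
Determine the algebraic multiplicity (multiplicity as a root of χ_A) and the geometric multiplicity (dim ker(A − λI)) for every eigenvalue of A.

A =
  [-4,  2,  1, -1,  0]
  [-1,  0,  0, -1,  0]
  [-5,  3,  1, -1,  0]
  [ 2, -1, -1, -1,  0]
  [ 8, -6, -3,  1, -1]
λ = -1: alg = 5, geom = 2

Step 1 — factor the characteristic polynomial to read off the algebraic multiplicities:
  χ_A(x) = (x + 1)^5

Step 2 — compute geometric multiplicities via the rank-nullity identity g(λ) = n − rank(A − λI):
  rank(A − (-1)·I) = 3, so dim ker(A − (-1)·I) = n − 3 = 2

Summary:
  λ = -1: algebraic multiplicity = 5, geometric multiplicity = 2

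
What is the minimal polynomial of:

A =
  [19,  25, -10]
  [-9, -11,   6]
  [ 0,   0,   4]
x^2 - 8*x + 16

The characteristic polynomial is χ_A(x) = (x - 4)^3, so the eigenvalues are known. The minimal polynomial is
  m_A(x) = Π_λ (x − λ)^{k_λ}
where k_λ is the size of the *largest* Jordan block for λ (equivalently, the smallest k with (A − λI)^k v = 0 for every generalised eigenvector v of λ).

  λ = 4: largest Jordan block has size 2, contributing (x − 4)^2

So m_A(x) = (x - 4)^2 = x^2 - 8*x + 16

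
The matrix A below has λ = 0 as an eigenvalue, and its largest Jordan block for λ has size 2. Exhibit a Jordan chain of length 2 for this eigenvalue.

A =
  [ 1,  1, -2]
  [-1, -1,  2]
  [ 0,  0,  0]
A Jordan chain for λ = 0 of length 2:
v_1 = (1, -1, 0)ᵀ
v_2 = (1, 0, 0)ᵀ

Let N = A − (0)·I. We want v_2 with N^2 v_2 = 0 but N^1 v_2 ≠ 0; then v_{j-1} := N · v_j for j = 2, …, 2.

Pick v_2 = (1, 0, 0)ᵀ.
Then v_1 = N · v_2 = (1, -1, 0)ᵀ.

Sanity check: (A − (0)·I) v_1 = (0, 0, 0)ᵀ = 0. ✓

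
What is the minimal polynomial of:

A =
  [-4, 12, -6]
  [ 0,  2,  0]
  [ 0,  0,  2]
x^2 + 2*x - 8

The characteristic polynomial is χ_A(x) = (x - 2)^2*(x + 4), so the eigenvalues are known. The minimal polynomial is
  m_A(x) = Π_λ (x − λ)^{k_λ}
where k_λ is the size of the *largest* Jordan block for λ (equivalently, the smallest k with (A − λI)^k v = 0 for every generalised eigenvector v of λ).

  λ = -4: largest Jordan block has size 1, contributing (x + 4)
  λ = 2: largest Jordan block has size 1, contributing (x − 2)

So m_A(x) = (x - 2)*(x + 4) = x^2 + 2*x - 8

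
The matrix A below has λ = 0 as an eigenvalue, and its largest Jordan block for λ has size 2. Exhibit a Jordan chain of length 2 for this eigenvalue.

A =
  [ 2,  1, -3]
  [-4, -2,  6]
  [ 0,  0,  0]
A Jordan chain for λ = 0 of length 2:
v_1 = (2, -4, 0)ᵀ
v_2 = (1, 0, 0)ᵀ

Let N = A − (0)·I. We want v_2 with N^2 v_2 = 0 but N^1 v_2 ≠ 0; then v_{j-1} := N · v_j for j = 2, …, 2.

Pick v_2 = (1, 0, 0)ᵀ.
Then v_1 = N · v_2 = (2, -4, 0)ᵀ.

Sanity check: (A − (0)·I) v_1 = (0, 0, 0)ᵀ = 0. ✓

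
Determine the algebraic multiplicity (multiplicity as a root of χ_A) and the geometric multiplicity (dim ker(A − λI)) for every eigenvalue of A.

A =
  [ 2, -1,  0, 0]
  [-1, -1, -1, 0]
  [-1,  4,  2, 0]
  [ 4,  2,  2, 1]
λ = 1: alg = 4, geom = 2

Step 1 — factor the characteristic polynomial to read off the algebraic multiplicities:
  χ_A(x) = (x - 1)^4

Step 2 — compute geometric multiplicities via the rank-nullity identity g(λ) = n − rank(A − λI):
  rank(A − (1)·I) = 2, so dim ker(A − (1)·I) = n − 2 = 2

Summary:
  λ = 1: algebraic multiplicity = 4, geometric multiplicity = 2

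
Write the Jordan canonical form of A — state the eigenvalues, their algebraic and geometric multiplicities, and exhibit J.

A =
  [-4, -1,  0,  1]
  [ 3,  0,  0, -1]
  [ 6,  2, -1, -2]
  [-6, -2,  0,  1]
J_2(-1) ⊕ J_1(-1) ⊕ J_1(-1)

The characteristic polynomial is
  det(x·I − A) = x^4 + 4*x^3 + 6*x^2 + 4*x + 1 = (x + 1)^4

Eigenvalues and multiplicities (the geometric multiplicity of λ is n − rank(A − λI), which equals the number of Jordan blocks for λ):
  λ = -1: algebraic multiplicity = 4, geometric multiplicity = 3

Determining the block sizes for each eigenvalue:
  λ = -1: 3 blocks summing to 4 forces exactly one block of size 2 and the rest size 1 → block sizes [2, 1, 1]

Assembling the blocks gives a Jordan form
J =
  [-1,  1,  0,  0]
  [ 0, -1,  0,  0]
  [ 0,  0, -1,  0]
  [ 0,  0,  0, -1]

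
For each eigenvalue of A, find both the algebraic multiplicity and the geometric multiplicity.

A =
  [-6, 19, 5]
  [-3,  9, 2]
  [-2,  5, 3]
λ = 2: alg = 3, geom = 1

Step 1 — factor the characteristic polynomial to read off the algebraic multiplicities:
  χ_A(x) = (x - 2)^3

Step 2 — compute geometric multiplicities via the rank-nullity identity g(λ) = n − rank(A − λI):
  rank(A − (2)·I) = 2, so dim ker(A − (2)·I) = n − 2 = 1

Summary:
  λ = 2: algebraic multiplicity = 3, geometric multiplicity = 1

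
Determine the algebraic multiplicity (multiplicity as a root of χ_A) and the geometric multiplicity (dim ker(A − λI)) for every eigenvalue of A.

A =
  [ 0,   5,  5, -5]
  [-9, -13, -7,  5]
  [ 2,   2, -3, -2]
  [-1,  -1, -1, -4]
λ = -5: alg = 4, geom = 2

Step 1 — factor the characteristic polynomial to read off the algebraic multiplicities:
  χ_A(x) = (x + 5)^4

Step 2 — compute geometric multiplicities via the rank-nullity identity g(λ) = n − rank(A − λI):
  rank(A − (-5)·I) = 2, so dim ker(A − (-5)·I) = n − 2 = 2

Summary:
  λ = -5: algebraic multiplicity = 4, geometric multiplicity = 2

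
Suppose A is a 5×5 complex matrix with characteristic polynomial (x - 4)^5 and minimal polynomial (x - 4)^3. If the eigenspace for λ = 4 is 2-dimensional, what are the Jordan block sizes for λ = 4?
Block sizes for λ = 4: [3, 2]

Step 1 — from the characteristic polynomial, algebraic multiplicity of λ = 4 is 5. From dim ker(A − (4)·I) = 2, there are exactly 2 Jordan blocks for λ = 4.
Step 2 — from the minimal polynomial, the factor (x − 4)^3 tells us the largest block for λ = 4 has size 3.
Step 3 — with total size 5, 2 blocks, and largest block 3, the block sizes (in nonincreasing order) are [3, 2].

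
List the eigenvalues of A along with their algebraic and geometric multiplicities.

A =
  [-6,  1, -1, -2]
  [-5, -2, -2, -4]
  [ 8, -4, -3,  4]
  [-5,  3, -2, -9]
λ = -5: alg = 4, geom = 2

Step 1 — factor the characteristic polynomial to read off the algebraic multiplicities:
  χ_A(x) = (x + 5)^4

Step 2 — compute geometric multiplicities via the rank-nullity identity g(λ) = n − rank(A − λI):
  rank(A − (-5)·I) = 2, so dim ker(A − (-5)·I) = n − 2 = 2

Summary:
  λ = -5: algebraic multiplicity = 4, geometric multiplicity = 2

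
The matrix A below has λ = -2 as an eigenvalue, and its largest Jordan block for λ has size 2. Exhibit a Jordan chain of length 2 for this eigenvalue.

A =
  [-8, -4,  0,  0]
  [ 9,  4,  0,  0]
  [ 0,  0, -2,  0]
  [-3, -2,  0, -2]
A Jordan chain for λ = -2 of length 2:
v_1 = (-6, 9, 0, -3)ᵀ
v_2 = (1, 0, 0, 0)ᵀ

Let N = A − (-2)·I. We want v_2 with N^2 v_2 = 0 but N^1 v_2 ≠ 0; then v_{j-1} := N · v_j for j = 2, …, 2.

Pick v_2 = (1, 0, 0, 0)ᵀ.
Then v_1 = N · v_2 = (-6, 9, 0, -3)ᵀ.

Sanity check: (A − (-2)·I) v_1 = (0, 0, 0, 0)ᵀ = 0. ✓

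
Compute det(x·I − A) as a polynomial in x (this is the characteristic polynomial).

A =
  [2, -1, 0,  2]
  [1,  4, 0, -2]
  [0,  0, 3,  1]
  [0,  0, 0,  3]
x^4 - 12*x^3 + 54*x^2 - 108*x + 81

Expanding det(x·I − A) (e.g. by cofactor expansion or by noting that A is similar to its Jordan form J, which has the same characteristic polynomial as A) gives
  χ_A(x) = x^4 - 12*x^3 + 54*x^2 - 108*x + 81
which factors as (x - 3)^4. The eigenvalues (with algebraic multiplicities) are λ = 3 with multiplicity 4.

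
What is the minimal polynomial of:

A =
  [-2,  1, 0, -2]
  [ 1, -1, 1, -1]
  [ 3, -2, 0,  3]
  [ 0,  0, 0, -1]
x^3 + 3*x^2 + 3*x + 1

The characteristic polynomial is χ_A(x) = (x + 1)^4, so the eigenvalues are known. The minimal polynomial is
  m_A(x) = Π_λ (x − λ)^{k_λ}
where k_λ is the size of the *largest* Jordan block for λ (equivalently, the smallest k with (A − λI)^k v = 0 for every generalised eigenvector v of λ).

  λ = -1: largest Jordan block has size 3, contributing (x + 1)^3

So m_A(x) = (x + 1)^3 = x^3 + 3*x^2 + 3*x + 1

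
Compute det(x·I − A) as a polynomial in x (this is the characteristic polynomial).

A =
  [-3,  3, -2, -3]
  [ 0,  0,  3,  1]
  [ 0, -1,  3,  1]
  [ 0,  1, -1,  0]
x^4 - 6*x^2 + 8*x - 3

Expanding det(x·I − A) (e.g. by cofactor expansion or by noting that A is similar to its Jordan form J, which has the same characteristic polynomial as A) gives
  χ_A(x) = x^4 - 6*x^2 + 8*x - 3
which factors as (x - 1)^3*(x + 3). The eigenvalues (with algebraic multiplicities) are λ = -3 with multiplicity 1, λ = 1 with multiplicity 3.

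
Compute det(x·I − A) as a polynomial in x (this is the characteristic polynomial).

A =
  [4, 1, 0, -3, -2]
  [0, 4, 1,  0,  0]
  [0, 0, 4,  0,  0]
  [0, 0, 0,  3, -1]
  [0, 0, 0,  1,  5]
x^5 - 20*x^4 + 160*x^3 - 640*x^2 + 1280*x - 1024

Expanding det(x·I − A) (e.g. by cofactor expansion or by noting that A is similar to its Jordan form J, which has the same characteristic polynomial as A) gives
  χ_A(x) = x^5 - 20*x^4 + 160*x^3 - 640*x^2 + 1280*x - 1024
which factors as (x - 4)^5. The eigenvalues (with algebraic multiplicities) are λ = 4 with multiplicity 5.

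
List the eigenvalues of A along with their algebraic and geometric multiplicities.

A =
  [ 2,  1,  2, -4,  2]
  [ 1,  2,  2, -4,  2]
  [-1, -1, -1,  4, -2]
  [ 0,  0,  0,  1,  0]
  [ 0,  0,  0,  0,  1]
λ = 1: alg = 5, geom = 4

Step 1 — factor the characteristic polynomial to read off the algebraic multiplicities:
  χ_A(x) = (x - 1)^5

Step 2 — compute geometric multiplicities via the rank-nullity identity g(λ) = n − rank(A − λI):
  rank(A − (1)·I) = 1, so dim ker(A − (1)·I) = n − 1 = 4

Summary:
  λ = 1: algebraic multiplicity = 5, geometric multiplicity = 4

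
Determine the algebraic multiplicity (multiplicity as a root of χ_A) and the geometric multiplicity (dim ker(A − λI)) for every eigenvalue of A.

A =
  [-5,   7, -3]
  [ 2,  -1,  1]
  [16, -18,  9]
λ = 1: alg = 3, geom = 1

Step 1 — factor the characteristic polynomial to read off the algebraic multiplicities:
  χ_A(x) = (x - 1)^3

Step 2 — compute geometric multiplicities via the rank-nullity identity g(λ) = n − rank(A − λI):
  rank(A − (1)·I) = 2, so dim ker(A − (1)·I) = n − 2 = 1

Summary:
  λ = 1: algebraic multiplicity = 3, geometric multiplicity = 1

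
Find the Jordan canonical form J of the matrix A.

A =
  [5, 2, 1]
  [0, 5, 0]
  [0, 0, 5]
J_2(5) ⊕ J_1(5)

The characteristic polynomial is
  det(x·I − A) = x^3 - 15*x^2 + 75*x - 125 = (x - 5)^3

Eigenvalues and multiplicities (the geometric multiplicity of λ is n − rank(A − λI), which equals the number of Jordan blocks for λ):
  λ = 5: algebraic multiplicity = 3, geometric multiplicity = 2

Determining the block sizes for each eigenvalue:
  λ = 5: 2 blocks summing to 3 forces exactly one block of size 2 and the rest size 1 → block sizes [2, 1]

Assembling the blocks gives a Jordan form
J =
  [5, 1, 0]
  [0, 5, 0]
  [0, 0, 5]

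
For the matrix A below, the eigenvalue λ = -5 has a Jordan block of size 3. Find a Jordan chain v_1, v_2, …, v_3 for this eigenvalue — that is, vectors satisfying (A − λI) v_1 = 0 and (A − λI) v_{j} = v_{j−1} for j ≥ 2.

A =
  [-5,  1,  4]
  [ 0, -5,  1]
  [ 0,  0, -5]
A Jordan chain for λ = -5 of length 3:
v_1 = (1, 0, 0)ᵀ
v_2 = (4, 1, 0)ᵀ
v_3 = (0, 0, 1)ᵀ

Let N = A − (-5)·I. We want v_3 with N^3 v_3 = 0 but N^2 v_3 ≠ 0; then v_{j-1} := N · v_j for j = 3, …, 2.

Pick v_3 = (0, 0, 1)ᵀ.
Then v_2 = N · v_3 = (4, 1, 0)ᵀ.
Then v_1 = N · v_2 = (1, 0, 0)ᵀ.

Sanity check: (A − (-5)·I) v_1 = (0, 0, 0)ᵀ = 0. ✓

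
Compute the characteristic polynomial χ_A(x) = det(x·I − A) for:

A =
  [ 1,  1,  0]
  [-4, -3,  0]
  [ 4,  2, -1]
x^3 + 3*x^2 + 3*x + 1

Expanding det(x·I − A) (e.g. by cofactor expansion or by noting that A is similar to its Jordan form J, which has the same characteristic polynomial as A) gives
  χ_A(x) = x^3 + 3*x^2 + 3*x + 1
which factors as (x + 1)^3. The eigenvalues (with algebraic multiplicities) are λ = -1 with multiplicity 3.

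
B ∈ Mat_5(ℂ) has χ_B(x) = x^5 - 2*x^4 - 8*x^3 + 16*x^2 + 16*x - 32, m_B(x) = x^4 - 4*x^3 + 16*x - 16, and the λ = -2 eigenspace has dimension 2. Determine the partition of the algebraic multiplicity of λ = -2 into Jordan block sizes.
Block sizes for λ = -2: [1, 1]

Step 1 — from the characteristic polynomial, algebraic multiplicity of λ = -2 is 2. From dim ker(B − (-2)·I) = 2, there are exactly 2 Jordan blocks for λ = -2.
Step 2 — from the minimal polynomial, the factor (x + 2) tells us the largest block for λ = -2 has size 1.
Step 3 — with total size 2, 2 blocks, and largest block 1, the block sizes (in nonincreasing order) are [1, 1].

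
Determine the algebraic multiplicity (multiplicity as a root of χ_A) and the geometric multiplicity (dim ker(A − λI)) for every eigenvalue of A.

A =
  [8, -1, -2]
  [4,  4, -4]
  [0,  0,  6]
λ = 6: alg = 3, geom = 2

Step 1 — factor the characteristic polynomial to read off the algebraic multiplicities:
  χ_A(x) = (x - 6)^3

Step 2 — compute geometric multiplicities via the rank-nullity identity g(λ) = n − rank(A − λI):
  rank(A − (6)·I) = 1, so dim ker(A − (6)·I) = n − 1 = 2

Summary:
  λ = 6: algebraic multiplicity = 3, geometric multiplicity = 2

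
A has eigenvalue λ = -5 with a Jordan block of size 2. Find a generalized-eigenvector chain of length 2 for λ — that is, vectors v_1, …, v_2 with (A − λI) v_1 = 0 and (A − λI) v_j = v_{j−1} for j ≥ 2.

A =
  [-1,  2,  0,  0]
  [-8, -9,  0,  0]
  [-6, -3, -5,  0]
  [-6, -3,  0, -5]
A Jordan chain for λ = -5 of length 2:
v_1 = (4, -8, -6, -6)ᵀ
v_2 = (1, 0, 0, 0)ᵀ

Let N = A − (-5)·I. We want v_2 with N^2 v_2 = 0 but N^1 v_2 ≠ 0; then v_{j-1} := N · v_j for j = 2, …, 2.

Pick v_2 = (1, 0, 0, 0)ᵀ.
Then v_1 = N · v_2 = (4, -8, -6, -6)ᵀ.

Sanity check: (A − (-5)·I) v_1 = (0, 0, 0, 0)ᵀ = 0. ✓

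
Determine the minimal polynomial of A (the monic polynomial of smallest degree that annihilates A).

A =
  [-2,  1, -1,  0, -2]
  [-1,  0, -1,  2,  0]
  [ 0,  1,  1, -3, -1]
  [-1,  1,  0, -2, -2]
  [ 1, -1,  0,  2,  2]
x^4 + x^3

The characteristic polynomial is χ_A(x) = x^4*(x + 1), so the eigenvalues are known. The minimal polynomial is
  m_A(x) = Π_λ (x − λ)^{k_λ}
where k_λ is the size of the *largest* Jordan block for λ (equivalently, the smallest k with (A − λI)^k v = 0 for every generalised eigenvector v of λ).

  λ = -1: largest Jordan block has size 1, contributing (x + 1)
  λ = 0: largest Jordan block has size 3, contributing (x − 0)^3

So m_A(x) = x^3*(x + 1) = x^4 + x^3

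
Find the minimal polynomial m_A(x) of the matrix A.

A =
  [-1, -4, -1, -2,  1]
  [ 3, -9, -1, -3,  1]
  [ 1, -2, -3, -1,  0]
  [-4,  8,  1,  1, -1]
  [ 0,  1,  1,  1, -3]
x^3 + 9*x^2 + 27*x + 27

The characteristic polynomial is χ_A(x) = (x + 3)^5, so the eigenvalues are known. The minimal polynomial is
  m_A(x) = Π_λ (x − λ)^{k_λ}
where k_λ is the size of the *largest* Jordan block for λ (equivalently, the smallest k with (A − λI)^k v = 0 for every generalised eigenvector v of λ).

  λ = -3: largest Jordan block has size 3, contributing (x + 3)^3

So m_A(x) = (x + 3)^3 = x^3 + 9*x^2 + 27*x + 27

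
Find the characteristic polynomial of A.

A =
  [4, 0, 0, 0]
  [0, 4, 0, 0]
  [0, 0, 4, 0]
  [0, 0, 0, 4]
x^4 - 16*x^3 + 96*x^2 - 256*x + 256

Expanding det(x·I − A) (e.g. by cofactor expansion or by noting that A is similar to its Jordan form J, which has the same characteristic polynomial as A) gives
  χ_A(x) = x^4 - 16*x^3 + 96*x^2 - 256*x + 256
which factors as (x - 4)^4. The eigenvalues (with algebraic multiplicities) are λ = 4 with multiplicity 4.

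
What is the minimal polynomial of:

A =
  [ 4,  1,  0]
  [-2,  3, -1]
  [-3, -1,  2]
x^3 - 9*x^2 + 27*x - 27

The characteristic polynomial is χ_A(x) = (x - 3)^3, so the eigenvalues are known. The minimal polynomial is
  m_A(x) = Π_λ (x − λ)^{k_λ}
where k_λ is the size of the *largest* Jordan block for λ (equivalently, the smallest k with (A − λI)^k v = 0 for every generalised eigenvector v of λ).

  λ = 3: largest Jordan block has size 3, contributing (x − 3)^3

So m_A(x) = (x - 3)^3 = x^3 - 9*x^2 + 27*x - 27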